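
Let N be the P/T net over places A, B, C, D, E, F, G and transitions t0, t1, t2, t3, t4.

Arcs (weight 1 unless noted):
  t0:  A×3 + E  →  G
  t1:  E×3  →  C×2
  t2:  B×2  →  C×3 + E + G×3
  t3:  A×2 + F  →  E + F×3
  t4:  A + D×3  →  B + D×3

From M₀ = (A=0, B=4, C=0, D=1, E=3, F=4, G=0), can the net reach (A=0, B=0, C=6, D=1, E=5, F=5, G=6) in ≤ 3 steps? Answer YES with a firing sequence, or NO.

NO — not reachable within 3 firings

depth 0: 1 marking
depth 1: 3 markings reached so far
depth 2: 5 markings reached so far
depth 3: 6 markings reached so far
target is not among the 6 markings reachable within 3 steps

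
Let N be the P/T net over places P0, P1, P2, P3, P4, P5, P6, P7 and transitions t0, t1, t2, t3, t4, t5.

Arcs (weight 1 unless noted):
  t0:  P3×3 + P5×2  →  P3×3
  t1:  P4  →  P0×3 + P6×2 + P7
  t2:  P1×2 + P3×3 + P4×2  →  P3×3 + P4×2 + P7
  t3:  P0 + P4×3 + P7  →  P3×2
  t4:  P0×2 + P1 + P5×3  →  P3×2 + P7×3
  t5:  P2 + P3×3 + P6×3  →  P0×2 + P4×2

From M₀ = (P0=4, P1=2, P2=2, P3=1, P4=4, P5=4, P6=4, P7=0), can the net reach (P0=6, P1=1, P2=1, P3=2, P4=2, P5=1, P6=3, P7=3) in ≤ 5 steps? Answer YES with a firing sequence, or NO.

step 1: fire t1:  (P0=4, P1=2, P2=2, P3=1, P4=4, P5=4, P6=4, P7=0) → (P0=7, P1=2, P2=2, P3=1, P4=3, P5=4, P6=6, P7=1)
step 2: fire t3:  (P0=7, P1=2, P2=2, P3=1, P4=3, P5=4, P6=6, P7=1) → (P0=6, P1=2, P2=2, P3=3, P4=0, P5=4, P6=6, P7=0)
step 3: fire t4:  (P0=6, P1=2, P2=2, P3=3, P4=0, P5=4, P6=6, P7=0) → (P0=4, P1=1, P2=2, P3=5, P4=0, P5=1, P6=6, P7=3)
step 4: fire t5:  (P0=4, P1=1, P2=2, P3=5, P4=0, P5=1, P6=6, P7=3) → (P0=6, P1=1, P2=1, P3=2, P4=2, P5=1, P6=3, P7=3)

YES — reachable via ⟨t1, t3, t4, t5⟩ (4 firings)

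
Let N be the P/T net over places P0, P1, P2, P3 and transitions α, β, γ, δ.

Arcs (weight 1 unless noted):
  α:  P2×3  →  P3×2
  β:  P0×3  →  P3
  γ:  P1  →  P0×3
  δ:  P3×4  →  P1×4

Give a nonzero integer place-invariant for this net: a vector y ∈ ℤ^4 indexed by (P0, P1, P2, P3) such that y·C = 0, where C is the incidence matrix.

y = (P0:1, P1:3, P2:2, P3:3)

Incidence matrix C (rows=places, cols=transitions):
        α    β    γ    δ
   P0   0   -3    3    0
   P1   0    0   -1    4
   P2  -3    0    0    0
   P3   2    1    0   -4

Candidate y = [1, 3, 2, 3]; check y·C column-wise:
  col α: 1·0 + 3·0 + 2·-3 + 3·2 = 0
  col β: 1·-3 + 3·0 + 2·0 + 3·1 = 0
  col γ: 1·3 + 3·-1 + 2·0 + 3·0 = 0
  col δ: 1·0 + 3·4 + 2·0 + 3·-4 = 0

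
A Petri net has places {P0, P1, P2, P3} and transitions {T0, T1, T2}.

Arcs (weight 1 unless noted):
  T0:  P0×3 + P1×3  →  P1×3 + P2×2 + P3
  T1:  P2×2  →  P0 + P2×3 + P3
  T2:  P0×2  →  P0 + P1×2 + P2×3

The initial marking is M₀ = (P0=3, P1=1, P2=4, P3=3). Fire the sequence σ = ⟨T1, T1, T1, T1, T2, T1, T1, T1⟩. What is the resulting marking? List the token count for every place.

step 1: fire T1:  (P0=3, P1=1, P2=4, P3=3) → (P0=4, P1=1, P2=5, P3=4)
step 2: fire T1:  (P0=4, P1=1, P2=5, P3=4) → (P0=5, P1=1, P2=6, P3=5)
step 3: fire T1:  (P0=5, P1=1, P2=6, P3=5) → (P0=6, P1=1, P2=7, P3=6)
step 4: fire T1:  (P0=6, P1=1, P2=7, P3=6) → (P0=7, P1=1, P2=8, P3=7)
step 5: fire T2:  (P0=7, P1=1, P2=8, P3=7) → (P0=6, P1=3, P2=11, P3=7)
step 6: fire T1:  (P0=6, P1=3, P2=11, P3=7) → (P0=7, P1=3, P2=12, P3=8)
step 7: fire T1:  (P0=7, P1=3, P2=12, P3=8) → (P0=8, P1=3, P2=13, P3=9)
step 8: fire T1:  (P0=8, P1=3, P2=13, P3=9) → (P0=9, P1=3, P2=14, P3=10)

(P0=9, P1=3, P2=14, P3=10)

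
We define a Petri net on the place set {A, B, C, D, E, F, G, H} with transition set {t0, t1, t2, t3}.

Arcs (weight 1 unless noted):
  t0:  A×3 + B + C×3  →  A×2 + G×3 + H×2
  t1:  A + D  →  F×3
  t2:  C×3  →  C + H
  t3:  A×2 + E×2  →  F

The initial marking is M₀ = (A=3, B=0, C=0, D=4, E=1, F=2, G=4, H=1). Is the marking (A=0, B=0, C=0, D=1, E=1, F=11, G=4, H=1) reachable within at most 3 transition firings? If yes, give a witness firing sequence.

step 1: fire t1:  (A=3, B=0, C=0, D=4, E=1, F=2, G=4, H=1) → (A=2, B=0, C=0, D=3, E=1, F=5, G=4, H=1)
step 2: fire t1:  (A=2, B=0, C=0, D=3, E=1, F=5, G=4, H=1) → (A=1, B=0, C=0, D=2, E=1, F=8, G=4, H=1)
step 3: fire t1:  (A=1, B=0, C=0, D=2, E=1, F=8, G=4, H=1) → (A=0, B=0, C=0, D=1, E=1, F=11, G=4, H=1)

YES — reachable via ⟨t1, t1, t1⟩ (3 firings)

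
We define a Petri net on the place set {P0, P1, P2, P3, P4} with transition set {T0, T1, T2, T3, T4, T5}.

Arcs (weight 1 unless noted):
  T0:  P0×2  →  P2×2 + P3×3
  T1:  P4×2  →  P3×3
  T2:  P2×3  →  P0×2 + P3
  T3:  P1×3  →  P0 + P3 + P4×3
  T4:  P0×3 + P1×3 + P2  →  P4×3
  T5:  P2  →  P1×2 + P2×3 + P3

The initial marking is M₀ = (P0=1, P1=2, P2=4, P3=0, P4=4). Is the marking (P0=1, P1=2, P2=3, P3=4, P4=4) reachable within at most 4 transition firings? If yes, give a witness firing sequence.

YES — reachable via ⟨T2, T0⟩ (2 firings)

step 1: fire T2:  (P0=1, P1=2, P2=4, P3=0, P4=4) → (P0=3, P1=2, P2=1, P3=1, P4=4)
step 2: fire T0:  (P0=3, P1=2, P2=1, P3=1, P4=4) → (P0=1, P1=2, P2=3, P3=4, P4=4)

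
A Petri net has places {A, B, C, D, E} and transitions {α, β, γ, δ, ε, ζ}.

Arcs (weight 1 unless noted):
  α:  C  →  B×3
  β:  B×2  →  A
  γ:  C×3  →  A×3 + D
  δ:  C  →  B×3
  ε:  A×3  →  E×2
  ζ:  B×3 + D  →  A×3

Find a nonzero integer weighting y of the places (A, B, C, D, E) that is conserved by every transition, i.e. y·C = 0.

y = (A:2, B:1, C:3, D:3, E:3)

Incidence matrix C (rows=places, cols=transitions):
        α    β    γ    δ    ε    ζ
    A   0    1    3    0   -3    3
    B   3   -2    0    3    0   -3
    C  -1    0   -3   -1    0    0
    D   0    0    1    0    0   -1
    E   0    0    0    0    2    0

Candidate y = [2, 1, 3, 3, 3]; check y·C column-wise:
  col α: 2·0 + 1·3 + 3·-1 + 3·0 + 3·0 = 0
  col β: 2·1 + 1·-2 + 3·0 + 3·0 + 3·0 = 0
  col γ: 2·3 + 1·0 + 3·-3 + 3·1 + 3·0 = 0
  col δ: 2·0 + 1·3 + 3·-1 + 3·0 + 3·0 = 0
  col ε: 2·-3 + 1·0 + 3·0 + 3·0 + 3·2 = 0
  col ζ: 2·3 + 1·-3 + 3·0 + 3·-1 + 3·0 = 0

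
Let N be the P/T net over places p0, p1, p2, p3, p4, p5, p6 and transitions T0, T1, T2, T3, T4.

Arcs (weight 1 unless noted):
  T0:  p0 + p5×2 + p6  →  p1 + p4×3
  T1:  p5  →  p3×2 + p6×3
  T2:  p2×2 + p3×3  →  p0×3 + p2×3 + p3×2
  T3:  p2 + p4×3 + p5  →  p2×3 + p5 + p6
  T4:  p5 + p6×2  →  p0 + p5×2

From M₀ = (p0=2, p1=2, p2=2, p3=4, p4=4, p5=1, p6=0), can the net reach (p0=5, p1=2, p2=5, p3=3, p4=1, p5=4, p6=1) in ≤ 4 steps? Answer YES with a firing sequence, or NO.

depth 0: 1 marking
depth 1: 4 markings reached so far
depth 2: 8 markings reached so far
depth 3: 11 markings reached so far
depth 4: 13 markings reached so far
target is not among the 13 markings reachable within 4 steps

NO — not reachable within 4 firings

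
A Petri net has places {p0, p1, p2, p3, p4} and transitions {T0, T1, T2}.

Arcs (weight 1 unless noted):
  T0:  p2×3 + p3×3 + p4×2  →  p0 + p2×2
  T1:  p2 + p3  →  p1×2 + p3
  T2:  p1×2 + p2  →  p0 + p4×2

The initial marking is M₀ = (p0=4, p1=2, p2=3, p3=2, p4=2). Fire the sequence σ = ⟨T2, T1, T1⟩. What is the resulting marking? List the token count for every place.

(p0=5, p1=4, p2=0, p3=2, p4=4)

step 1: fire T2:  (p0=4, p1=2, p2=3, p3=2, p4=2) → (p0=5, p1=0, p2=2, p3=2, p4=4)
step 2: fire T1:  (p0=5, p1=0, p2=2, p3=2, p4=4) → (p0=5, p1=2, p2=1, p3=2, p4=4)
step 3: fire T1:  (p0=5, p1=2, p2=1, p3=2, p4=4) → (p0=5, p1=4, p2=0, p3=2, p4=4)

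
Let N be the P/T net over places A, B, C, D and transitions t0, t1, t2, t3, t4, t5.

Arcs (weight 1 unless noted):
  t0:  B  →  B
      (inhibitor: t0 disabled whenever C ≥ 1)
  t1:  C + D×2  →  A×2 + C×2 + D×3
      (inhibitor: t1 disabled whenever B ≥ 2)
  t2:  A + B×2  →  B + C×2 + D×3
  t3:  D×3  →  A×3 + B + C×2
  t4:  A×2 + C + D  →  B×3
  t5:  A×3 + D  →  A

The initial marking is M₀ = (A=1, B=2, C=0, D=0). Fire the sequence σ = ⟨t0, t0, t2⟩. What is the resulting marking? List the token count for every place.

(A=0, B=1, C=2, D=3)

step 1: fire t0:  (A=1, B=2, C=0, D=0) → (A=1, B=2, C=0, D=0)
step 2: fire t0:  (A=1, B=2, C=0, D=0) → (A=1, B=2, C=0, D=0)
step 3: fire t2:  (A=1, B=2, C=0, D=0) → (A=0, B=1, C=2, D=3)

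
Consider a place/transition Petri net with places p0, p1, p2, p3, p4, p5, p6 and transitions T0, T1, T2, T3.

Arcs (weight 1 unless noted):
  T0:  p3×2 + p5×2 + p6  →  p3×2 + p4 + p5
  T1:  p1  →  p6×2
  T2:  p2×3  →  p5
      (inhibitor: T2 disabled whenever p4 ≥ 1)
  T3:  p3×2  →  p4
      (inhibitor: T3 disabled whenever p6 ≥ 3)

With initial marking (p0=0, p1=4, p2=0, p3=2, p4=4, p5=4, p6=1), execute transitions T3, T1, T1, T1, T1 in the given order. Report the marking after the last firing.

step 1: fire T3:  (p0=0, p1=4, p2=0, p3=2, p4=4, p5=4, p6=1) → (p0=0, p1=4, p2=0, p3=0, p4=5, p5=4, p6=1)
step 2: fire T1:  (p0=0, p1=4, p2=0, p3=0, p4=5, p5=4, p6=1) → (p0=0, p1=3, p2=0, p3=0, p4=5, p5=4, p6=3)
step 3: fire T1:  (p0=0, p1=3, p2=0, p3=0, p4=5, p5=4, p6=3) → (p0=0, p1=2, p2=0, p3=0, p4=5, p5=4, p6=5)
step 4: fire T1:  (p0=0, p1=2, p2=0, p3=0, p4=5, p5=4, p6=5) → (p0=0, p1=1, p2=0, p3=0, p4=5, p5=4, p6=7)
step 5: fire T1:  (p0=0, p1=1, p2=0, p3=0, p4=5, p5=4, p6=7) → (p0=0, p1=0, p2=0, p3=0, p4=5, p5=4, p6=9)

(p0=0, p1=0, p2=0, p3=0, p4=5, p5=4, p6=9)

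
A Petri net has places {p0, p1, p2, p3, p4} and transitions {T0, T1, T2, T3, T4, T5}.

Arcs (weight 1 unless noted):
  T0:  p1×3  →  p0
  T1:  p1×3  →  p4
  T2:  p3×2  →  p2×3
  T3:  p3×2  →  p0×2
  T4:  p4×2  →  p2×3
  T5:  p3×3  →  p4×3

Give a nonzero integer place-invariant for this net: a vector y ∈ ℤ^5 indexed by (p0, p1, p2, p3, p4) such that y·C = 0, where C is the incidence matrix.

y = (p0:3, p1:1, p2:2, p3:3, p4:3)

Incidence matrix C (rows=places, cols=transitions):
       T0   T1   T2   T3   T4   T5
   p0   1    0    0    2    0    0
   p1  -3   -3    0    0    0    0
   p2   0    0    3    0    3    0
   p3   0    0   -2   -2    0   -3
   p4   0    1    0    0   -2    3

Candidate y = [3, 1, 2, 3, 3]; check y·C column-wise:
  col T0: 3·1 + 1·-3 + 2·0 + 3·0 + 3·0 = 0
  col T1: 3·0 + 1·-3 + 2·0 + 3·0 + 3·1 = 0
  col T2: 3·0 + 1·0 + 2·3 + 3·-2 + 3·0 = 0
  col T3: 3·2 + 1·0 + 2·0 + 3·-2 + 3·0 = 0
  col T4: 3·0 + 1·0 + 2·3 + 3·0 + 3·-2 = 0
  col T5: 3·0 + 1·0 + 2·0 + 3·-3 + 3·3 = 0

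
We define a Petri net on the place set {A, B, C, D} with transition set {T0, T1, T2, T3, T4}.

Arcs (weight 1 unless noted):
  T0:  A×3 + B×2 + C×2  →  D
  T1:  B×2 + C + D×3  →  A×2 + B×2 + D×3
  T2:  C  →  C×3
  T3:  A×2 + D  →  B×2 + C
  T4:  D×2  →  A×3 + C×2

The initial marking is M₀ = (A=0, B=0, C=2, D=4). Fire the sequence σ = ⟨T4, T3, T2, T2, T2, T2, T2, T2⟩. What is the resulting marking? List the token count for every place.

step 1: fire T4:  (A=0, B=0, C=2, D=4) → (A=3, B=0, C=4, D=2)
step 2: fire T3:  (A=3, B=0, C=4, D=2) → (A=1, B=2, C=5, D=1)
step 3: fire T2:  (A=1, B=2, C=5, D=1) → (A=1, B=2, C=7, D=1)
step 4: fire T2:  (A=1, B=2, C=7, D=1) → (A=1, B=2, C=9, D=1)
step 5: fire T2:  (A=1, B=2, C=9, D=1) → (A=1, B=2, C=11, D=1)
step 6: fire T2:  (A=1, B=2, C=11, D=1) → (A=1, B=2, C=13, D=1)
step 7: fire T2:  (A=1, B=2, C=13, D=1) → (A=1, B=2, C=15, D=1)
step 8: fire T2:  (A=1, B=2, C=15, D=1) → (A=1, B=2, C=17, D=1)

(A=1, B=2, C=17, D=1)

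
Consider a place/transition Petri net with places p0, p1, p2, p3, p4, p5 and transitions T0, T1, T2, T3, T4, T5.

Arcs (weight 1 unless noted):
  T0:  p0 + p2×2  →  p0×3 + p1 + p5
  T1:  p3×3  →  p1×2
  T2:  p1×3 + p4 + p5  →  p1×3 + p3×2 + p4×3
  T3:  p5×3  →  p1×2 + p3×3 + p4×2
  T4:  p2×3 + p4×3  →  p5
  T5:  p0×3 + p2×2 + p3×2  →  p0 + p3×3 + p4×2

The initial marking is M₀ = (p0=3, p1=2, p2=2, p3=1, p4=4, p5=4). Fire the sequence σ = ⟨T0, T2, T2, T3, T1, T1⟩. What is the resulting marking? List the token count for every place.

(p0=5, p1=9, p2=0, p3=2, p4=10, p5=0)

step 1: fire T0:  (p0=3, p1=2, p2=2, p3=1, p4=4, p5=4) → (p0=5, p1=3, p2=0, p3=1, p4=4, p5=5)
step 2: fire T2:  (p0=5, p1=3, p2=0, p3=1, p4=4, p5=5) → (p0=5, p1=3, p2=0, p3=3, p4=6, p5=4)
step 3: fire T2:  (p0=5, p1=3, p2=0, p3=3, p4=6, p5=4) → (p0=5, p1=3, p2=0, p3=5, p4=8, p5=3)
step 4: fire T3:  (p0=5, p1=3, p2=0, p3=5, p4=8, p5=3) → (p0=5, p1=5, p2=0, p3=8, p4=10, p5=0)
step 5: fire T1:  (p0=5, p1=5, p2=0, p3=8, p4=10, p5=0) → (p0=5, p1=7, p2=0, p3=5, p4=10, p5=0)
step 6: fire T1:  (p0=5, p1=7, p2=0, p3=5, p4=10, p5=0) → (p0=5, p1=9, p2=0, p3=2, p4=10, p5=0)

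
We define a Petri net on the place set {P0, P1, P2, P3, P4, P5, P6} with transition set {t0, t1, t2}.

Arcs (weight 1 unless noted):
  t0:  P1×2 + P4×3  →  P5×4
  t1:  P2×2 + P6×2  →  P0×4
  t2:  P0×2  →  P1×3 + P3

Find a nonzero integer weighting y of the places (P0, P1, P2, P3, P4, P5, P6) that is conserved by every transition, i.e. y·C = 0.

y = (P0:1, P1:0, P2:2, P3:2, P4:0, P5:0, P6:0)

Incidence matrix C (rows=places, cols=transitions):
       t0   t1   t2
   P0   0    4   -2
   P1  -2    0    3
   P2   0   -2    0
   P3   0    0    1
   P4  -3    0    0
   P5   4    0    0
   P6   0   -2    0

Candidate y = [1, 0, 2, 2, 0, 0, 0]; check y·C column-wise:
  col t0: 1·0 + 0·-2 + 2·0 + 2·0 + 0·-3 + 0·4 = 0
  col t1: 1·4 + 2·-2 + 2·0 + 0·-2 = 0
  col t2: 1·-2 + 0·3 + 2·0 + 2·1 = 0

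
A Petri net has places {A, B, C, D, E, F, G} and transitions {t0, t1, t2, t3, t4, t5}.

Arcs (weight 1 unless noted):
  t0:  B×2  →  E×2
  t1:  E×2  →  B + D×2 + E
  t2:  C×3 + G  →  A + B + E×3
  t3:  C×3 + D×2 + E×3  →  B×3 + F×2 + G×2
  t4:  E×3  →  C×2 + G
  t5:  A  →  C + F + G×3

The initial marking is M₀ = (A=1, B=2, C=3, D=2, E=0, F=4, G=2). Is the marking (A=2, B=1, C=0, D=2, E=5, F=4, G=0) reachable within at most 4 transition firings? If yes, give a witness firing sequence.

depth 0: 1 marking
depth 1: 4 markings reached so far
depth 2: 10 markings reached so far
depth 3: 18 markings reached so far
depth 4: 28 markings reached so far
target is not among the 28 markings reachable within 4 steps

NO — not reachable within 4 firings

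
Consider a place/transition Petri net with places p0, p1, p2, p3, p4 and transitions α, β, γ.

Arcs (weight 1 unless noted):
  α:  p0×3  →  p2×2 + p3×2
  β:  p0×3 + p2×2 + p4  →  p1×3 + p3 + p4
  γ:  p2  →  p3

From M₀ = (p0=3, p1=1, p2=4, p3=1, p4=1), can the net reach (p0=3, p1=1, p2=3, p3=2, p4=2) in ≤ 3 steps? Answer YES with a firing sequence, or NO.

depth 0: 1 marking
depth 1: 4 markings reached so far
depth 2: 7 markings reached so far
depth 3: 10 markings reached so far
target is not among the 10 markings reachable within 3 steps

NO — not reachable within 3 firings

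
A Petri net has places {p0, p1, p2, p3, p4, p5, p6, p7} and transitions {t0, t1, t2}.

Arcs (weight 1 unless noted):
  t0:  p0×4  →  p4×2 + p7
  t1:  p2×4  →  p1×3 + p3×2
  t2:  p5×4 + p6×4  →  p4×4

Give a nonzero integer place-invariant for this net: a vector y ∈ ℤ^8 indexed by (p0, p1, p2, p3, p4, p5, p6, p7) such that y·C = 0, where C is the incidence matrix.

y = (p0:0, p1:4, p2:3, p3:0, p4:0, p5:0, p6:0, p7:0)

Incidence matrix C (rows=places, cols=transitions):
       t0   t1   t2
   p0  -4    0    0
   p1   0    3    0
   p2   0   -4    0
   p3   0    2    0
   p4   2    0    4
   p5   0    0   -4
   p6   0    0   -4
   p7   1    0    0

Candidate y = [0, 4, 3, 0, 0, 0, 0, 0]; check y·C column-wise:
  col t0: 0·-4 + 4·0 + 3·0 + 0·2 + 0·1 = 0
  col t1: 4·3 + 3·-4 + 0·2 = 0
  col t2: 4·0 + 3·0 + 0·4 + 0·-4 + 0·-4 = 0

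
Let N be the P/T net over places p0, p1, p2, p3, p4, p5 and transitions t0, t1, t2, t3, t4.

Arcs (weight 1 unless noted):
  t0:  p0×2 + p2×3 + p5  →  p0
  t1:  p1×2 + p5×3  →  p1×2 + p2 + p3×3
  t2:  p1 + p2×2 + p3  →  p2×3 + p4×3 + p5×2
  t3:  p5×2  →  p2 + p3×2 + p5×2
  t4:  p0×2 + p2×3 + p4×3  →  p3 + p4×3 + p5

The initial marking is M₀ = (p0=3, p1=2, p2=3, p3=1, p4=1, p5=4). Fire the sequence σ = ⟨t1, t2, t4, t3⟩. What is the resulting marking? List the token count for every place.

step 1: fire t1:  (p0=3, p1=2, p2=3, p3=1, p4=1, p5=4) → (p0=3, p1=2, p2=4, p3=4, p4=1, p5=1)
step 2: fire t2:  (p0=3, p1=2, p2=4, p3=4, p4=1, p5=1) → (p0=3, p1=1, p2=5, p3=3, p4=4, p5=3)
step 3: fire t4:  (p0=3, p1=1, p2=5, p3=3, p4=4, p5=3) → (p0=1, p1=1, p2=2, p3=4, p4=4, p5=4)
step 4: fire t3:  (p0=1, p1=1, p2=2, p3=4, p4=4, p5=4) → (p0=1, p1=1, p2=3, p3=6, p4=4, p5=4)

(p0=1, p1=1, p2=3, p3=6, p4=4, p5=4)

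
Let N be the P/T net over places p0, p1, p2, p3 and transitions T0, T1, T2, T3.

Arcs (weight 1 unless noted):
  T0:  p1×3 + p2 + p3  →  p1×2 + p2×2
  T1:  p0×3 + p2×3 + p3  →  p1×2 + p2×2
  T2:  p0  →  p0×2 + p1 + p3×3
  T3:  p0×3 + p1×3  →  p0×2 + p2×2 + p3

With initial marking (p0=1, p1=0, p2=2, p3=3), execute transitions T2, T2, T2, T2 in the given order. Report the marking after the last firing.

(p0=5, p1=4, p2=2, p3=15)

step 1: fire T2:  (p0=1, p1=0, p2=2, p3=3) → (p0=2, p1=1, p2=2, p3=6)
step 2: fire T2:  (p0=2, p1=1, p2=2, p3=6) → (p0=3, p1=2, p2=2, p3=9)
step 3: fire T2:  (p0=3, p1=2, p2=2, p3=9) → (p0=4, p1=3, p2=2, p3=12)
step 4: fire T2:  (p0=4, p1=3, p2=2, p3=12) → (p0=5, p1=4, p2=2, p3=15)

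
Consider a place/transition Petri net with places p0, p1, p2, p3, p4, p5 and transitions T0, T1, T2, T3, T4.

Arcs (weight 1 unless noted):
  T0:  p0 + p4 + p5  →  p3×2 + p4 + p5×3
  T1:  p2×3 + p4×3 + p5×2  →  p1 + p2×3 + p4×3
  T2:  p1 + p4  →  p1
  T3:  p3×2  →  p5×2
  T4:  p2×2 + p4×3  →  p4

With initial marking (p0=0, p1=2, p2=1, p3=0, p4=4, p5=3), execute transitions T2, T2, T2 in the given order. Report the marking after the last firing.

step 1: fire T2:  (p0=0, p1=2, p2=1, p3=0, p4=4, p5=3) → (p0=0, p1=2, p2=1, p3=0, p4=3, p5=3)
step 2: fire T2:  (p0=0, p1=2, p2=1, p3=0, p4=3, p5=3) → (p0=0, p1=2, p2=1, p3=0, p4=2, p5=3)
step 3: fire T2:  (p0=0, p1=2, p2=1, p3=0, p4=2, p5=3) → (p0=0, p1=2, p2=1, p3=0, p4=1, p5=3)

(p0=0, p1=2, p2=1, p3=0, p4=1, p5=3)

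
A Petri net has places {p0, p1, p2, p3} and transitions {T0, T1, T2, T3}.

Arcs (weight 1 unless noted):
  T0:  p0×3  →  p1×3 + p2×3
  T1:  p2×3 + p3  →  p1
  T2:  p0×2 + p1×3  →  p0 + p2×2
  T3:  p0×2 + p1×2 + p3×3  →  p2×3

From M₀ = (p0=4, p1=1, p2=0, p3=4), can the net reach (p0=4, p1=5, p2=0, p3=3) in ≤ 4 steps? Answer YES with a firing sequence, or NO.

NO — not reachable within 4 firings

depth 0: 1 marking
depth 1: 2 markings reached so far
depth 2: 3 markings reached so far
depth 3: 3 markings reached so far
(frontier empty at depth 3; search complete)
target is not among the 3 markings reachable within 4 steps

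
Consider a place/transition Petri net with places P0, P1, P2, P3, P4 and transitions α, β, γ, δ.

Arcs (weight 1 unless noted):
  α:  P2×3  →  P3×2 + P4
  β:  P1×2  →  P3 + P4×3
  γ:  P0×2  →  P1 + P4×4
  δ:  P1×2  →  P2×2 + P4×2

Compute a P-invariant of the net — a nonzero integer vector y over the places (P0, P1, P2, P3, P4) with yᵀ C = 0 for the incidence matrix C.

Incidence matrix C (rows=places, cols=transitions):
        α    β    γ    δ
   P0   0    0   -2    0
   P1   0   -2    1   -2
   P2  -3    0    0    2
   P3   2    1    0    0
   P4   1    3    4    2

Candidate y = [3, 2, 1, 1, 1]; check y·C column-wise:
  col α: 3·0 + 2·0 + 1·-3 + 1·2 + 1·1 = 0
  col β: 3·0 + 2·-2 + 1·0 + 1·1 + 1·3 = 0
  col γ: 3·-2 + 2·1 + 1·0 + 1·0 + 1·4 = 0
  col δ: 3·0 + 2·-2 + 1·2 + 1·0 + 1·2 = 0

y = (P0:3, P1:2, P2:1, P3:1, P4:1)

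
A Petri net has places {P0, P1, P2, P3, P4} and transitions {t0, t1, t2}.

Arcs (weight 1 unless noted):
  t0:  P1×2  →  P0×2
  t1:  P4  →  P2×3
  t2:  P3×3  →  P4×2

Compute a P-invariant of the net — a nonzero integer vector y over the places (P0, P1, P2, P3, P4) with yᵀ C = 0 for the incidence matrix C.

Incidence matrix C (rows=places, cols=transitions):
       t0   t1   t2
   P0   2    0    0
   P1  -2    0    0
   P2   0    3    0
   P3   0    0   -3
   P4   0   -1    2

Candidate y = [1, 1, 0, 0, 0]; check y·C column-wise:
  col t0: 1·2 + 1·-2 = 0
  col t1: 1·0 + 1·0 + 0·3 + 0·-1 = 0
  col t2: 1·0 + 1·0 + 0·-3 + 0·2 = 0

y = (P0:1, P1:1, P2:0, P3:0, P4:0)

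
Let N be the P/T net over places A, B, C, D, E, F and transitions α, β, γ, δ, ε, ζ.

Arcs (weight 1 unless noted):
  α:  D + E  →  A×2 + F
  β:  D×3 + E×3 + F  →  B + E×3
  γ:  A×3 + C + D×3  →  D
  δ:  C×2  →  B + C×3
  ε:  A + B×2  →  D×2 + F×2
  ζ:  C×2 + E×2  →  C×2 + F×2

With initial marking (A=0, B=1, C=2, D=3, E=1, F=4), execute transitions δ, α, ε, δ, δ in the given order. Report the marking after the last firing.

step 1: fire δ:  (A=0, B=1, C=2, D=3, E=1, F=4) → (A=0, B=2, C=3, D=3, E=1, F=4)
step 2: fire α:  (A=0, B=2, C=3, D=3, E=1, F=4) → (A=2, B=2, C=3, D=2, E=0, F=5)
step 3: fire ε:  (A=2, B=2, C=3, D=2, E=0, F=5) → (A=1, B=0, C=3, D=4, E=0, F=7)
step 4: fire δ:  (A=1, B=0, C=3, D=4, E=0, F=7) → (A=1, B=1, C=4, D=4, E=0, F=7)
step 5: fire δ:  (A=1, B=1, C=4, D=4, E=0, F=7) → (A=1, B=2, C=5, D=4, E=0, F=7)

(A=1, B=2, C=5, D=4, E=0, F=7)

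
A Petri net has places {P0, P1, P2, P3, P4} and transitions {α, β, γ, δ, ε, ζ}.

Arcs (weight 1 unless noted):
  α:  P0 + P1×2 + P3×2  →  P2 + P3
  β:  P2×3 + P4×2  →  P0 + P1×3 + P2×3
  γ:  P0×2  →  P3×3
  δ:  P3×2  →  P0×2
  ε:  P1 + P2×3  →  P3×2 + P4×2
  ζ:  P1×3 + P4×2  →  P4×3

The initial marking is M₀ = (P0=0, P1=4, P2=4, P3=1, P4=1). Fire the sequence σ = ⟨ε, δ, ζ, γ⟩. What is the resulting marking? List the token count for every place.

step 1: fire ε:  (P0=0, P1=4, P2=4, P3=1, P4=1) → (P0=0, P1=3, P2=1, P3=3, P4=3)
step 2: fire δ:  (P0=0, P1=3, P2=1, P3=3, P4=3) → (P0=2, P1=3, P2=1, P3=1, P4=3)
step 3: fire ζ:  (P0=2, P1=3, P2=1, P3=1, P4=3) → (P0=2, P1=0, P2=1, P3=1, P4=4)
step 4: fire γ:  (P0=2, P1=0, P2=1, P3=1, P4=4) → (P0=0, P1=0, P2=1, P3=4, P4=4)

(P0=0, P1=0, P2=1, P3=4, P4=4)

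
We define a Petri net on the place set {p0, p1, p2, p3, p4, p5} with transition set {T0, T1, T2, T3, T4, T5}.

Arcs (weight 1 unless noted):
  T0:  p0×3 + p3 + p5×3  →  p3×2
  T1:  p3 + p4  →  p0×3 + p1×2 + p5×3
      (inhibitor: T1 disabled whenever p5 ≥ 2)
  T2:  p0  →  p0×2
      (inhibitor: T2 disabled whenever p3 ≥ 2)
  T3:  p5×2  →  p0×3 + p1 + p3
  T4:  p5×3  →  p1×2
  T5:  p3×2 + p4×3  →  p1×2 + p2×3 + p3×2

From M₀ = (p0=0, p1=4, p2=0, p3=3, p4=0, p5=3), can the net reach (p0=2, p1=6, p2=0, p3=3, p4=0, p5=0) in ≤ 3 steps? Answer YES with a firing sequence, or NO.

depth 0: 1 marking
depth 1: 3 markings reached so far
depth 2: 3 markings reached so far
(frontier empty at depth 2; search complete)
target is not among the 3 markings reachable within 3 steps

NO — not reachable within 3 firings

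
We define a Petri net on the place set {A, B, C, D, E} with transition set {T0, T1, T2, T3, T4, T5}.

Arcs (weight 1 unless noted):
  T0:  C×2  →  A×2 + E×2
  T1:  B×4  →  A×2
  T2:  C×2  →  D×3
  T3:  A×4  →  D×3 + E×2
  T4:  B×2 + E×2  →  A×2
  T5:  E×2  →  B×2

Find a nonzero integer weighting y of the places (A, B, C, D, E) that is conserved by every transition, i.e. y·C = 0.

Incidence matrix C (rows=places, cols=transitions):
       T0   T1   T2   T3   T4   T5
    A   2    2    0   -4    2    0
    B   0   -4    0    0   -2    2
    C  -2    0   -2    0    0    0
    D   0    0    3    3    0    0
    E   2    0    0    2   -2   -2

Candidate y = [2, 1, 3, 2, 1]; check y·C column-wise:
  col T0: 2·2 + 1·0 + 3·-2 + 2·0 + 1·2 = 0
  col T1: 2·2 + 1·-4 + 3·0 + 2·0 + 1·0 = 0
  col T2: 2·0 + 1·0 + 3·-2 + 2·3 + 1·0 = 0
  col T3: 2·-4 + 1·0 + 3·0 + 2·3 + 1·2 = 0
  col T4: 2·2 + 1·-2 + 3·0 + 2·0 + 1·-2 = 0
  col T5: 2·0 + 1·2 + 3·0 + 2·0 + 1·-2 = 0

y = (A:2, B:1, C:3, D:2, E:1)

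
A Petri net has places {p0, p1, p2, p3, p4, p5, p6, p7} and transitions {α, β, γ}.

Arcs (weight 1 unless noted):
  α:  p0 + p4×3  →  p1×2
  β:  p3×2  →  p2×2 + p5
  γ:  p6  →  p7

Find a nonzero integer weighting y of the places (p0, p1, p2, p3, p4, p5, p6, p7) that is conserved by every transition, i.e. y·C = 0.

Incidence matrix C (rows=places, cols=transitions):
        α    β    γ
   p0  -1    0    0
   p1   2    0    0
   p2   0    2    0
   p3   0   -2    0
   p4  -3    0    0
   p5   0    1    0
   p6   0    0   -1
   p7   0    0    1

Candidate y = [2, 1, 0, 0, 0, 0, 0, 0]; check y·C column-wise:
  col α: 2·-1 + 1·2 + 0·-3 = 0
  col β: 2·0 + 1·0 + 0·2 + 0·-2 + 0·1 = 0
  col γ: 2·0 + 1·0 + 0·-1 + 0·1 = 0

y = (p0:2, p1:1, p2:0, p3:0, p4:0, p5:0, p6:0, p7:0)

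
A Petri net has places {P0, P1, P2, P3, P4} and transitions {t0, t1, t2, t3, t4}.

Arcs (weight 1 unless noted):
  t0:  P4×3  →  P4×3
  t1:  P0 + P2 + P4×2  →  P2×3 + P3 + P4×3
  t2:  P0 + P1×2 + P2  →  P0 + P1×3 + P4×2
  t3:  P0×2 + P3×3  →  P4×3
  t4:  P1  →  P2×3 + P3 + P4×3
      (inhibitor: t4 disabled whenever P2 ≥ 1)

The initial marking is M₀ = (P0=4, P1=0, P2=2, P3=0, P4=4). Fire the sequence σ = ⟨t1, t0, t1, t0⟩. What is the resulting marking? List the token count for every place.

step 1: fire t1:  (P0=4, P1=0, P2=2, P3=0, P4=4) → (P0=3, P1=0, P2=4, P3=1, P4=5)
step 2: fire t0:  (P0=3, P1=0, P2=4, P3=1, P4=5) → (P0=3, P1=0, P2=4, P3=1, P4=5)
step 3: fire t1:  (P0=3, P1=0, P2=4, P3=1, P4=5) → (P0=2, P1=0, P2=6, P3=2, P4=6)
step 4: fire t0:  (P0=2, P1=0, P2=6, P3=2, P4=6) → (P0=2, P1=0, P2=6, P3=2, P4=6)

(P0=2, P1=0, P2=6, P3=2, P4=6)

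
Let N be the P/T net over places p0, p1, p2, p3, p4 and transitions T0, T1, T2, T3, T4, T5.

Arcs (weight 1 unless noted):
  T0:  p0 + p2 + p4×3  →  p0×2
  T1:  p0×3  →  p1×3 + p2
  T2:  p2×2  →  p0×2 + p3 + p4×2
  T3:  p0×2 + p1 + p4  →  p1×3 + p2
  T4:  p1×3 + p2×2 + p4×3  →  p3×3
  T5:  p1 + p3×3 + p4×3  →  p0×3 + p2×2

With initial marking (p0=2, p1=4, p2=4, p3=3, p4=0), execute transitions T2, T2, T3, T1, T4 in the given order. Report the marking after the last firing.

(p0=1, p1=6, p2=0, p3=8, p4=0)

step 1: fire T2:  (p0=2, p1=4, p2=4, p3=3, p4=0) → (p0=4, p1=4, p2=2, p3=4, p4=2)
step 2: fire T2:  (p0=4, p1=4, p2=2, p3=4, p4=2) → (p0=6, p1=4, p2=0, p3=5, p4=4)
step 3: fire T3:  (p0=6, p1=4, p2=0, p3=5, p4=4) → (p0=4, p1=6, p2=1, p3=5, p4=3)
step 4: fire T1:  (p0=4, p1=6, p2=1, p3=5, p4=3) → (p0=1, p1=9, p2=2, p3=5, p4=3)
step 5: fire T4:  (p0=1, p1=9, p2=2, p3=5, p4=3) → (p0=1, p1=6, p2=0, p3=8, p4=0)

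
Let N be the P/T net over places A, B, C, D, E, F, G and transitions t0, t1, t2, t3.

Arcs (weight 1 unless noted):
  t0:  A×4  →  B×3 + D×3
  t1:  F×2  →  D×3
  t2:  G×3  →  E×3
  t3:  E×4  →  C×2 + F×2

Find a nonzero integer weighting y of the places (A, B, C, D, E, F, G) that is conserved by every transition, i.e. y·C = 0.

Incidence matrix C (rows=places, cols=transitions):
       t0   t1   t2   t3
    A  -4    0    0    0
    B   3    0    0    0
    C   0    0    0    2
    D   3    3    0    0
    E   0    0    3   -4
    F   0   -2    0    2
    G   0    0   -3    0

Candidate y = [3, 4, 0, 0, 0, 0, 0]; check y·C column-wise:
  col t0: 3·-4 + 4·3 + 0·3 = 0
  col t1: 3·0 + 4·0 + 0·3 + 0·-2 = 0
  col t2: 3·0 + 4·0 + 0·3 + 0·-3 = 0
  col t3: 3·0 + 4·0 + 0·2 + 0·-4 + 0·2 = 0

y = (A:3, B:4, C:0, D:0, E:0, F:0, G:0)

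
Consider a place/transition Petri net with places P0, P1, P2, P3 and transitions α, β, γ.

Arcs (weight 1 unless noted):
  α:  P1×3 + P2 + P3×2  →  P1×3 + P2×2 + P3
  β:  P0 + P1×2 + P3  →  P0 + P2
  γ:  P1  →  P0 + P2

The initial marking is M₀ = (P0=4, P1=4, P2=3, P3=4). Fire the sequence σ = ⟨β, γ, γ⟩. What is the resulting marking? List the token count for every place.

step 1: fire β:  (P0=4, P1=4, P2=3, P3=4) → (P0=4, P1=2, P2=4, P3=3)
step 2: fire γ:  (P0=4, P1=2, P2=4, P3=3) → (P0=5, P1=1, P2=5, P3=3)
step 3: fire γ:  (P0=5, P1=1, P2=5, P3=3) → (P0=6, P1=0, P2=6, P3=3)

(P0=6, P1=0, P2=6, P3=3)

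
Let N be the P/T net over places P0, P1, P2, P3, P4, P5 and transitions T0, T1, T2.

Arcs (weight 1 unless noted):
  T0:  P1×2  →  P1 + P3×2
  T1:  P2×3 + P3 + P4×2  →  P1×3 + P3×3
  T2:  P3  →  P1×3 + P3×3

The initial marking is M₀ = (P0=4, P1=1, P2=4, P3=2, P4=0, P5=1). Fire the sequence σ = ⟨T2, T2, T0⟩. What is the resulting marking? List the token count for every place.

step 1: fire T2:  (P0=4, P1=1, P2=4, P3=2, P4=0, P5=1) → (P0=4, P1=4, P2=4, P3=4, P4=0, P5=1)
step 2: fire T2:  (P0=4, P1=4, P2=4, P3=4, P4=0, P5=1) → (P0=4, P1=7, P2=4, P3=6, P4=0, P5=1)
step 3: fire T0:  (P0=4, P1=7, P2=4, P3=6, P4=0, P5=1) → (P0=4, P1=6, P2=4, P3=8, P4=0, P5=1)

(P0=4, P1=6, P2=4, P3=8, P4=0, P5=1)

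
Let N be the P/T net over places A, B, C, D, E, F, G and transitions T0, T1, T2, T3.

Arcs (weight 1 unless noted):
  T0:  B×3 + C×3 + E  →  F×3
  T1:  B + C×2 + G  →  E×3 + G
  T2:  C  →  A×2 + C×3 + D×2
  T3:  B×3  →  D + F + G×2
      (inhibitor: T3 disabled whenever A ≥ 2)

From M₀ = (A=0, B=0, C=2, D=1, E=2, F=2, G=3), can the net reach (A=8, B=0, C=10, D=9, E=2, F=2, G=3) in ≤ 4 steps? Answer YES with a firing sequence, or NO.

step 1: fire T2:  (A=0, B=0, C=2, D=1, E=2, F=2, G=3) → (A=2, B=0, C=4, D=3, E=2, F=2, G=3)
step 2: fire T2:  (A=2, B=0, C=4, D=3, E=2, F=2, G=3) → (A=4, B=0, C=6, D=5, E=2, F=2, G=3)
step 3: fire T2:  (A=4, B=0, C=6, D=5, E=2, F=2, G=3) → (A=6, B=0, C=8, D=7, E=2, F=2, G=3)
step 4: fire T2:  (A=6, B=0, C=8, D=7, E=2, F=2, G=3) → (A=8, B=0, C=10, D=9, E=2, F=2, G=3)

YES — reachable via ⟨T2, T2, T2, T2⟩ (4 firings)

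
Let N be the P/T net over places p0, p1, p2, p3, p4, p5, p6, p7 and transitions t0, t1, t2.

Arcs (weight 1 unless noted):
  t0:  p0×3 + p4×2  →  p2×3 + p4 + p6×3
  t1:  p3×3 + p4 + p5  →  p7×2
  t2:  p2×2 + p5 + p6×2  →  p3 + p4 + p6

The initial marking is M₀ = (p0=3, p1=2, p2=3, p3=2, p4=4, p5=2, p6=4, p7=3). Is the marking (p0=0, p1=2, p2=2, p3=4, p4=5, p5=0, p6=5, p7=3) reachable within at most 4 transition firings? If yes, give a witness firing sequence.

step 1: fire t0:  (p0=3, p1=2, p2=3, p3=2, p4=4, p5=2, p6=4, p7=3) → (p0=0, p1=2, p2=6, p3=2, p4=3, p5=2, p6=7, p7=3)
step 2: fire t2:  (p0=0, p1=2, p2=6, p3=2, p4=3, p5=2, p6=7, p7=3) → (p0=0, p1=2, p2=4, p3=3, p4=4, p5=1, p6=6, p7=3)
step 3: fire t2:  (p0=0, p1=2, p2=4, p3=3, p4=4, p5=1, p6=6, p7=3) → (p0=0, p1=2, p2=2, p3=4, p4=5, p5=0, p6=5, p7=3)

YES — reachable via ⟨t0, t2, t2⟩ (3 firings)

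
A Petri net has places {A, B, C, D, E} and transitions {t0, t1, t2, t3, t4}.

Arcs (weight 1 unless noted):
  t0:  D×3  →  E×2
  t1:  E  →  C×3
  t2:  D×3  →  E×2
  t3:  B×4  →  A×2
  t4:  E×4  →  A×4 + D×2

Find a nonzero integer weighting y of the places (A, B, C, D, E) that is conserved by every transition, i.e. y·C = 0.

y = (A:2, B:1, C:1, D:2, E:3)

Incidence matrix C (rows=places, cols=transitions):
       t0   t1   t2   t3   t4
    A   0    0    0    2    4
    B   0    0    0   -4    0
    C   0    3    0    0    0
    D  -3    0   -3    0    2
    E   2   -1    2    0   -4

Candidate y = [2, 1, 1, 2, 3]; check y·C column-wise:
  col t0: 2·0 + 1·0 + 1·0 + 2·-3 + 3·2 = 0
  col t1: 2·0 + 1·0 + 1·3 + 2·0 + 3·-1 = 0
  col t2: 2·0 + 1·0 + 1·0 + 2·-3 + 3·2 = 0
  col t3: 2·2 + 1·-4 + 1·0 + 2·0 + 3·0 = 0
  col t4: 2·4 + 1·0 + 1·0 + 2·2 + 3·-4 = 0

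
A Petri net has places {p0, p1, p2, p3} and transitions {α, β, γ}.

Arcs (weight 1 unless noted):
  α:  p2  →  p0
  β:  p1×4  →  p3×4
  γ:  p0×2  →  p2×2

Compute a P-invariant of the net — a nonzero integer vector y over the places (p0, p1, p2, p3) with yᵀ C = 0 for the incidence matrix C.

Incidence matrix C (rows=places, cols=transitions):
        α    β    γ
   p0   1    0   -2
   p1   0   -4    0
   p2  -1    0    2
   p3   0    4    0

Candidate y = [1, 0, 1, 0]; check y·C column-wise:
  col α: 1·1 + 1·-1 = 0
  col β: 1·0 + 0·-4 + 1·0 + 0·4 = 0
  col γ: 1·-2 + 1·2 = 0

y = (p0:1, p1:0, p2:1, p3:0)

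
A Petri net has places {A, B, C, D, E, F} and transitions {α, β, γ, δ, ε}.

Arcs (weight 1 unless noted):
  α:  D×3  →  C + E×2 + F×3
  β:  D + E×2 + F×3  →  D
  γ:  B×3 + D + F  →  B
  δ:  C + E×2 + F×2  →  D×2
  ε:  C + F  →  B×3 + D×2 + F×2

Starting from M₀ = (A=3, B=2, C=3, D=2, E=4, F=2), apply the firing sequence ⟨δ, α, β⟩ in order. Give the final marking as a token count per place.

step 1: fire δ:  (A=3, B=2, C=3, D=2, E=4, F=2) → (A=3, B=2, C=2, D=4, E=2, F=0)
step 2: fire α:  (A=3, B=2, C=2, D=4, E=2, F=0) → (A=3, B=2, C=3, D=1, E=4, F=3)
step 3: fire β:  (A=3, B=2, C=3, D=1, E=4, F=3) → (A=3, B=2, C=3, D=1, E=2, F=0)

(A=3, B=2, C=3, D=1, E=2, F=0)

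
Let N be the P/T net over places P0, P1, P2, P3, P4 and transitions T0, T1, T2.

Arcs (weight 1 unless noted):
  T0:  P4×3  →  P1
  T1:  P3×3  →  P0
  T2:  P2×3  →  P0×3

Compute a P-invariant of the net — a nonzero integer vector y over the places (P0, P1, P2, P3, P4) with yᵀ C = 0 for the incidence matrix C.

Incidence matrix C (rows=places, cols=transitions):
       T0   T1   T2
   P0   0    1    3
   P1   1    0    0
   P2   0    0   -3
   P3   0   -3    0
   P4  -3    0    0

Candidate y = [3, 0, 3, 1, 0]; check y·C column-wise:
  col T0: 3·0 + 0·1 + 3·0 + 1·0 + 0·-3 = 0
  col T1: 3·1 + 3·0 + 1·-3 = 0
  col T2: 3·3 + 3·-3 + 1·0 = 0

y = (P0:3, P1:0, P2:3, P3:1, P4:0)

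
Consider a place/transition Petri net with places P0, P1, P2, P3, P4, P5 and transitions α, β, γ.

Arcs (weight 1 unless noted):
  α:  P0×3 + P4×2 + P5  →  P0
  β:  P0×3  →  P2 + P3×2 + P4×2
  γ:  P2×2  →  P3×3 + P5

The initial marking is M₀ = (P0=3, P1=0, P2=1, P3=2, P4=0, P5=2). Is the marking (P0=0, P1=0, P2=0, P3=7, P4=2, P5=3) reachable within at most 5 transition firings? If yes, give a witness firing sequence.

step 1: fire β:  (P0=3, P1=0, P2=1, P3=2, P4=0, P5=2) → (P0=0, P1=0, P2=2, P3=4, P4=2, P5=2)
step 2: fire γ:  (P0=0, P1=0, P2=2, P3=4, P4=2, P5=2) → (P0=0, P1=0, P2=0, P3=7, P4=2, P5=3)

YES — reachable via ⟨β, γ⟩ (2 firings)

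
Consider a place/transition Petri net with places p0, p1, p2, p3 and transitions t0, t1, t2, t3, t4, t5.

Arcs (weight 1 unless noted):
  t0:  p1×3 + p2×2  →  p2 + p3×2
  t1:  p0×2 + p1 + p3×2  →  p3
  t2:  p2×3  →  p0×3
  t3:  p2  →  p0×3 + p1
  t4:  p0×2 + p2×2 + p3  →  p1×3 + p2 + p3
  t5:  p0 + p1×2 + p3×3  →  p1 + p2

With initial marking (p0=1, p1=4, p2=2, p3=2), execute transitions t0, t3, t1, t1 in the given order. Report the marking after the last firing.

step 1: fire t0:  (p0=1, p1=4, p2=2, p3=2) → (p0=1, p1=1, p2=1, p3=4)
step 2: fire t3:  (p0=1, p1=1, p2=1, p3=4) → (p0=4, p1=2, p2=0, p3=4)
step 3: fire t1:  (p0=4, p1=2, p2=0, p3=4) → (p0=2, p1=1, p2=0, p3=3)
step 4: fire t1:  (p0=2, p1=1, p2=0, p3=3) → (p0=0, p1=0, p2=0, p3=2)

(p0=0, p1=0, p2=0, p3=2)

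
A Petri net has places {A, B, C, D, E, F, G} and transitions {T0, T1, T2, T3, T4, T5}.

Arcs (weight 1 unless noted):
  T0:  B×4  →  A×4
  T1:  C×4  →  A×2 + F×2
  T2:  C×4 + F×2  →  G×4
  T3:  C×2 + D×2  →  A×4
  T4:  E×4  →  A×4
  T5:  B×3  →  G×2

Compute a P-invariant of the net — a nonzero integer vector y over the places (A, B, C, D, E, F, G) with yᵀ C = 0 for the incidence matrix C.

y = (A:2, B:2, C:2, D:2, E:2, F:2, G:3)

Incidence matrix C (rows=places, cols=transitions):
       T0   T1   T2   T3   T4   T5
    A   4    2    0    4    4    0
    B  -4    0    0    0    0   -3
    C   0   -4   -4   -2    0    0
    D   0    0    0   -2    0    0
    E   0    0    0    0   -4    0
    F   0    2   -2    0    0    0
    G   0    0    4    0    0    2

Candidate y = [2, 2, 2, 2, 2, 2, 3]; check y·C column-wise:
  col T0: 2·4 + 2·-4 + 2·0 + 2·0 + 2·0 + 2·0 + 3·0 = 0
  col T1: 2·2 + 2·0 + 2·-4 + 2·0 + 2·0 + 2·2 + 3·0 = 0
  col T2: 2·0 + 2·0 + 2·-4 + 2·0 + 2·0 + 2·-2 + 3·4 = 0
  col T3: 2·4 + 2·0 + 2·-2 + 2·-2 + 2·0 + 2·0 + 3·0 = 0
  col T4: 2·4 + 2·0 + 2·0 + 2·0 + 2·-4 + 2·0 + 3·0 = 0
  col T5: 2·0 + 2·-3 + 2·0 + 2·0 + 2·0 + 2·0 + 3·2 = 0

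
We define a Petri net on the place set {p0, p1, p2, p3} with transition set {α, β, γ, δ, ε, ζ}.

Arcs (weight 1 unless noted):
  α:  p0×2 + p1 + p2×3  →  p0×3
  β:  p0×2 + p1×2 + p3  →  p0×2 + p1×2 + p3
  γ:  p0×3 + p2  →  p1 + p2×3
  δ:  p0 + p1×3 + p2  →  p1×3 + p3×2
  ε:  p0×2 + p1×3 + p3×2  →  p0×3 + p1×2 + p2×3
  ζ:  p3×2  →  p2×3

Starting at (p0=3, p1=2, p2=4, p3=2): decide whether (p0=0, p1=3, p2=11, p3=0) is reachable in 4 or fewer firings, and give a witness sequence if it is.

NO — not reachable within 4 firings

depth 0: 1 marking
depth 1: 4 markings reached so far
depth 2: 7 markings reached so far
depth 3: 9 markings reached so far
depth 4: 10 markings reached so far
target is not among the 10 markings reachable within 4 steps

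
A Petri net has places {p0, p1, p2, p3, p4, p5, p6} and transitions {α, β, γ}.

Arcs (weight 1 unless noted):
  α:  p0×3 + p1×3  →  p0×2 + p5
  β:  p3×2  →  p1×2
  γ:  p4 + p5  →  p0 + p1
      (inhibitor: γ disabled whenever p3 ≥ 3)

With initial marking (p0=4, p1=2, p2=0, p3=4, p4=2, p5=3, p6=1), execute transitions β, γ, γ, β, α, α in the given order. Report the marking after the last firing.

step 1: fire β:  (p0=4, p1=2, p2=0, p3=4, p4=2, p5=3, p6=1) → (p0=4, p1=4, p2=0, p3=2, p4=2, p5=3, p6=1)
step 2: fire γ:  (p0=4, p1=4, p2=0, p3=2, p4=2, p5=3, p6=1) → (p0=5, p1=5, p2=0, p3=2, p4=1, p5=2, p6=1)
step 3: fire γ:  (p0=5, p1=5, p2=0, p3=2, p4=1, p5=2, p6=1) → (p0=6, p1=6, p2=0, p3=2, p4=0, p5=1, p6=1)
step 4: fire β:  (p0=6, p1=6, p2=0, p3=2, p4=0, p5=1, p6=1) → (p0=6, p1=8, p2=0, p3=0, p4=0, p5=1, p6=1)
step 5: fire α:  (p0=6, p1=8, p2=0, p3=0, p4=0, p5=1, p6=1) → (p0=5, p1=5, p2=0, p3=0, p4=0, p5=2, p6=1)
step 6: fire α:  (p0=5, p1=5, p2=0, p3=0, p4=0, p5=2, p6=1) → (p0=4, p1=2, p2=0, p3=0, p4=0, p5=3, p6=1)

(p0=4, p1=2, p2=0, p3=0, p4=0, p5=3, p6=1)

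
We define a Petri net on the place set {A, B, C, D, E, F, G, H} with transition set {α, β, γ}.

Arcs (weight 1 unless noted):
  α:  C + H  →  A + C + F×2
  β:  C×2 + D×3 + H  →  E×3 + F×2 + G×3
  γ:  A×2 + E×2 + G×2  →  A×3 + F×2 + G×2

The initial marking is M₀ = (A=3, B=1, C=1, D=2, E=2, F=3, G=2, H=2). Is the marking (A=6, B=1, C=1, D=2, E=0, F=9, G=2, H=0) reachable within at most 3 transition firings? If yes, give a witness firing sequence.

YES — reachable via ⟨α, α, γ⟩ (3 firings)

step 1: fire α:  (A=3, B=1, C=1, D=2, E=2, F=3, G=2, H=2) → (A=4, B=1, C=1, D=2, E=2, F=5, G=2, H=1)
step 2: fire α:  (A=4, B=1, C=1, D=2, E=2, F=5, G=2, H=1) → (A=5, B=1, C=1, D=2, E=2, F=7, G=2, H=0)
step 3: fire γ:  (A=5, B=1, C=1, D=2, E=2, F=7, G=2, H=0) → (A=6, B=1, C=1, D=2, E=0, F=9, G=2, H=0)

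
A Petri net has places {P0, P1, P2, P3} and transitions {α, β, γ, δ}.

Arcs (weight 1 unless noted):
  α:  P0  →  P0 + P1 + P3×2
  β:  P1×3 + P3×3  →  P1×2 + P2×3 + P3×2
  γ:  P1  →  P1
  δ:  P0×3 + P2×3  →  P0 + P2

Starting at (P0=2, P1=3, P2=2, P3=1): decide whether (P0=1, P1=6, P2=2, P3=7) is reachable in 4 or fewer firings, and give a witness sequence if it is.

NO — not reachable within 4 firings

depth 0: 1 marking
depth 1: 2 markings reached so far
depth 2: 4 markings reached so far
depth 3: 6 markings reached so far
depth 4: 9 markings reached so far
target is not among the 9 markings reachable within 4 steps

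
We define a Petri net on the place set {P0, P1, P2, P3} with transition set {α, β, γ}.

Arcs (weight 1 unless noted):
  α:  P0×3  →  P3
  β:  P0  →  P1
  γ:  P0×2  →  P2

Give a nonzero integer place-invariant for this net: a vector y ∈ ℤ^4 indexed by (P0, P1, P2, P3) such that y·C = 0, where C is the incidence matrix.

y = (P0:1, P1:1, P2:2, P3:3)

Incidence matrix C (rows=places, cols=transitions):
        α    β    γ
   P0  -3   -1   -2
   P1   0    1    0
   P2   0    0    1
   P3   1    0    0

Candidate y = [1, 1, 2, 3]; check y·C column-wise:
  col α: 1·-3 + 1·0 + 2·0 + 3·1 = 0
  col β: 1·-1 + 1·1 + 2·0 + 3·0 = 0
  col γ: 1·-2 + 1·0 + 2·1 + 3·0 = 0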